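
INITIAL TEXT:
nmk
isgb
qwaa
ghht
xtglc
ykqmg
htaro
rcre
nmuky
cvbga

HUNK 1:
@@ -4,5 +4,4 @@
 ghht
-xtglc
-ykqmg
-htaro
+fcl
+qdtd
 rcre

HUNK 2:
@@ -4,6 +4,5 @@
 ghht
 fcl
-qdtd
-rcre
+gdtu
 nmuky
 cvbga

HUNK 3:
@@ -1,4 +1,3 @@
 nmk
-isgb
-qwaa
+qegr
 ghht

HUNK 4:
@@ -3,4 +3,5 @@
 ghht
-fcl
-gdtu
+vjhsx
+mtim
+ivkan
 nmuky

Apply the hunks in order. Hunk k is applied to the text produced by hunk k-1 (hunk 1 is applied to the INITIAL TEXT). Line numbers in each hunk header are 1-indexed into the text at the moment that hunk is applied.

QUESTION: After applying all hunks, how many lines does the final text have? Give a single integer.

Hunk 1: at line 4 remove [xtglc,ykqmg,htaro] add [fcl,qdtd] -> 9 lines: nmk isgb qwaa ghht fcl qdtd rcre nmuky cvbga
Hunk 2: at line 4 remove [qdtd,rcre] add [gdtu] -> 8 lines: nmk isgb qwaa ghht fcl gdtu nmuky cvbga
Hunk 3: at line 1 remove [isgb,qwaa] add [qegr] -> 7 lines: nmk qegr ghht fcl gdtu nmuky cvbga
Hunk 4: at line 3 remove [fcl,gdtu] add [vjhsx,mtim,ivkan] -> 8 lines: nmk qegr ghht vjhsx mtim ivkan nmuky cvbga
Final line count: 8

Answer: 8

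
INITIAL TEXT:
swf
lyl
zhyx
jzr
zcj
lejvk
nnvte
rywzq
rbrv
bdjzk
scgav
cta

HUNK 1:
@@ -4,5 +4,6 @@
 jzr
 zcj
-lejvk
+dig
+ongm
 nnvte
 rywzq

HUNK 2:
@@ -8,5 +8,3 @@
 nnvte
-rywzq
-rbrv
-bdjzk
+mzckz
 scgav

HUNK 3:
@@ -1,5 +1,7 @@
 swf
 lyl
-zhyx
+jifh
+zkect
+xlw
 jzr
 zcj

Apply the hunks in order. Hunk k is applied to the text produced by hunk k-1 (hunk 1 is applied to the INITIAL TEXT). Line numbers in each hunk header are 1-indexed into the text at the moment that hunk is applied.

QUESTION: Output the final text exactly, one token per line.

Answer: swf
lyl
jifh
zkect
xlw
jzr
zcj
dig
ongm
nnvte
mzckz
scgav
cta

Derivation:
Hunk 1: at line 4 remove [lejvk] add [dig,ongm] -> 13 lines: swf lyl zhyx jzr zcj dig ongm nnvte rywzq rbrv bdjzk scgav cta
Hunk 2: at line 8 remove [rywzq,rbrv,bdjzk] add [mzckz] -> 11 lines: swf lyl zhyx jzr zcj dig ongm nnvte mzckz scgav cta
Hunk 3: at line 1 remove [zhyx] add [jifh,zkect,xlw] -> 13 lines: swf lyl jifh zkect xlw jzr zcj dig ongm nnvte mzckz scgav cta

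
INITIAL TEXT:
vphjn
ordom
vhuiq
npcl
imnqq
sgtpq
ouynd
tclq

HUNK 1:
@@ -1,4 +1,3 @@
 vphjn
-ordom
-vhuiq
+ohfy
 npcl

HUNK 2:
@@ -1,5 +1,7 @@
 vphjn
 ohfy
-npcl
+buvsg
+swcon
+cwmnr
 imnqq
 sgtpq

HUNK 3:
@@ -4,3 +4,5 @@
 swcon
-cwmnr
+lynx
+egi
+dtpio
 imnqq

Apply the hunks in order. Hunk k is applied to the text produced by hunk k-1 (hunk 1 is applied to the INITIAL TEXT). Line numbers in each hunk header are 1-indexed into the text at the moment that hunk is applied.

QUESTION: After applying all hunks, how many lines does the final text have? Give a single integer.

Hunk 1: at line 1 remove [ordom,vhuiq] add [ohfy] -> 7 lines: vphjn ohfy npcl imnqq sgtpq ouynd tclq
Hunk 2: at line 1 remove [npcl] add [buvsg,swcon,cwmnr] -> 9 lines: vphjn ohfy buvsg swcon cwmnr imnqq sgtpq ouynd tclq
Hunk 3: at line 4 remove [cwmnr] add [lynx,egi,dtpio] -> 11 lines: vphjn ohfy buvsg swcon lynx egi dtpio imnqq sgtpq ouynd tclq
Final line count: 11

Answer: 11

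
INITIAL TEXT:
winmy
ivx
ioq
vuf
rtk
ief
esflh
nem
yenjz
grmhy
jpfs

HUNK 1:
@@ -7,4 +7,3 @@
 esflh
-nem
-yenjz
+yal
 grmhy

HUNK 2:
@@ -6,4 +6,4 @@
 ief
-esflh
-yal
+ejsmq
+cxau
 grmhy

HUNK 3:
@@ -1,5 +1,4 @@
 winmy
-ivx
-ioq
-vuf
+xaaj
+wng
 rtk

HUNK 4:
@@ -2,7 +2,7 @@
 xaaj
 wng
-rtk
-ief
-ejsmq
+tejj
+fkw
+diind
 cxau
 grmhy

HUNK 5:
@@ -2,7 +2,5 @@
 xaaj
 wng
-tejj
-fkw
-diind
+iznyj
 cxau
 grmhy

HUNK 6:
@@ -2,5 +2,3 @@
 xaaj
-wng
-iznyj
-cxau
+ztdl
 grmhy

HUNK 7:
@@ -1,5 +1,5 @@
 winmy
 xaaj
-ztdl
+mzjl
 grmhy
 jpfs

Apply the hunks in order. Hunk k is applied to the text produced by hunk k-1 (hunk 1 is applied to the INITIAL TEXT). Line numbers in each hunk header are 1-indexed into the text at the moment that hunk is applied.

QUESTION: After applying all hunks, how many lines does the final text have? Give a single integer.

Hunk 1: at line 7 remove [nem,yenjz] add [yal] -> 10 lines: winmy ivx ioq vuf rtk ief esflh yal grmhy jpfs
Hunk 2: at line 6 remove [esflh,yal] add [ejsmq,cxau] -> 10 lines: winmy ivx ioq vuf rtk ief ejsmq cxau grmhy jpfs
Hunk 3: at line 1 remove [ivx,ioq,vuf] add [xaaj,wng] -> 9 lines: winmy xaaj wng rtk ief ejsmq cxau grmhy jpfs
Hunk 4: at line 2 remove [rtk,ief,ejsmq] add [tejj,fkw,diind] -> 9 lines: winmy xaaj wng tejj fkw diind cxau grmhy jpfs
Hunk 5: at line 2 remove [tejj,fkw,diind] add [iznyj] -> 7 lines: winmy xaaj wng iznyj cxau grmhy jpfs
Hunk 6: at line 2 remove [wng,iznyj,cxau] add [ztdl] -> 5 lines: winmy xaaj ztdl grmhy jpfs
Hunk 7: at line 1 remove [ztdl] add [mzjl] -> 5 lines: winmy xaaj mzjl grmhy jpfs
Final line count: 5

Answer: 5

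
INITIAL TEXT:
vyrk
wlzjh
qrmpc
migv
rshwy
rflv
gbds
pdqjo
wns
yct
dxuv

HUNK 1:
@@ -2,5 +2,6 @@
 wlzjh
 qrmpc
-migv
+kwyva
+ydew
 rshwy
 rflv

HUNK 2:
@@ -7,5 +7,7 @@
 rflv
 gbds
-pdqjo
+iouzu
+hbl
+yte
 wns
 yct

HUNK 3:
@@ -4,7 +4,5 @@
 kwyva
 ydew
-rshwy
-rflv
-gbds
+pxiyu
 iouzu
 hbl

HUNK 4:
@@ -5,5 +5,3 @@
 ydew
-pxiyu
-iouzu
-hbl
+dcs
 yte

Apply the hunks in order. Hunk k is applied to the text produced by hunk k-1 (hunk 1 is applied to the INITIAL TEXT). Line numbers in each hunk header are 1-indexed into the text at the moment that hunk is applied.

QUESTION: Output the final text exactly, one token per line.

Hunk 1: at line 2 remove [migv] add [kwyva,ydew] -> 12 lines: vyrk wlzjh qrmpc kwyva ydew rshwy rflv gbds pdqjo wns yct dxuv
Hunk 2: at line 7 remove [pdqjo] add [iouzu,hbl,yte] -> 14 lines: vyrk wlzjh qrmpc kwyva ydew rshwy rflv gbds iouzu hbl yte wns yct dxuv
Hunk 3: at line 4 remove [rshwy,rflv,gbds] add [pxiyu] -> 12 lines: vyrk wlzjh qrmpc kwyva ydew pxiyu iouzu hbl yte wns yct dxuv
Hunk 4: at line 5 remove [pxiyu,iouzu,hbl] add [dcs] -> 10 lines: vyrk wlzjh qrmpc kwyva ydew dcs yte wns yct dxuv

Answer: vyrk
wlzjh
qrmpc
kwyva
ydew
dcs
yte
wns
yct
dxuv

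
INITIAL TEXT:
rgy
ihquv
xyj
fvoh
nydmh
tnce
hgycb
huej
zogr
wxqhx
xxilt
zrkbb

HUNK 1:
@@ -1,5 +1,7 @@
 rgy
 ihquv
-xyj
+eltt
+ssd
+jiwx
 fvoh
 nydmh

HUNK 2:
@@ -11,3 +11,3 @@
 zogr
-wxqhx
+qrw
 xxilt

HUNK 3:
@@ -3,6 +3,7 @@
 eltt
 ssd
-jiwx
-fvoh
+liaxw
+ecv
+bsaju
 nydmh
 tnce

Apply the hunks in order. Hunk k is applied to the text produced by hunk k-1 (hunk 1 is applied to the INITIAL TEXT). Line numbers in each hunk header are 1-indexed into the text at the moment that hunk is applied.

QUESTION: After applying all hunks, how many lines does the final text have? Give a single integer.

Answer: 15

Derivation:
Hunk 1: at line 1 remove [xyj] add [eltt,ssd,jiwx] -> 14 lines: rgy ihquv eltt ssd jiwx fvoh nydmh tnce hgycb huej zogr wxqhx xxilt zrkbb
Hunk 2: at line 11 remove [wxqhx] add [qrw] -> 14 lines: rgy ihquv eltt ssd jiwx fvoh nydmh tnce hgycb huej zogr qrw xxilt zrkbb
Hunk 3: at line 3 remove [jiwx,fvoh] add [liaxw,ecv,bsaju] -> 15 lines: rgy ihquv eltt ssd liaxw ecv bsaju nydmh tnce hgycb huej zogr qrw xxilt zrkbb
Final line count: 15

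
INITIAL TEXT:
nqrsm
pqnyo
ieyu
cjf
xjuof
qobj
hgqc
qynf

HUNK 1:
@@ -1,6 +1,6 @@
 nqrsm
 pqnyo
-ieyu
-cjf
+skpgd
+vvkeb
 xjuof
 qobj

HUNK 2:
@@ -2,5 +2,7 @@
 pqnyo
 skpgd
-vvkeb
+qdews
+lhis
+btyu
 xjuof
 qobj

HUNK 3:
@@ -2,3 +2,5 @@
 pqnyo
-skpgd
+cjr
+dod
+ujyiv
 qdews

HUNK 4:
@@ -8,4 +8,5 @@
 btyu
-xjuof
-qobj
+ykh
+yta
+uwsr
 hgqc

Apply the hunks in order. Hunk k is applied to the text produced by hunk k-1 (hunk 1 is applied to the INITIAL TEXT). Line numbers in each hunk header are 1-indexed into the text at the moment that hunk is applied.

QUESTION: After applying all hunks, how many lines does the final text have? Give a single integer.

Answer: 13

Derivation:
Hunk 1: at line 1 remove [ieyu,cjf] add [skpgd,vvkeb] -> 8 lines: nqrsm pqnyo skpgd vvkeb xjuof qobj hgqc qynf
Hunk 2: at line 2 remove [vvkeb] add [qdews,lhis,btyu] -> 10 lines: nqrsm pqnyo skpgd qdews lhis btyu xjuof qobj hgqc qynf
Hunk 3: at line 2 remove [skpgd] add [cjr,dod,ujyiv] -> 12 lines: nqrsm pqnyo cjr dod ujyiv qdews lhis btyu xjuof qobj hgqc qynf
Hunk 4: at line 8 remove [xjuof,qobj] add [ykh,yta,uwsr] -> 13 lines: nqrsm pqnyo cjr dod ujyiv qdews lhis btyu ykh yta uwsr hgqc qynf
Final line count: 13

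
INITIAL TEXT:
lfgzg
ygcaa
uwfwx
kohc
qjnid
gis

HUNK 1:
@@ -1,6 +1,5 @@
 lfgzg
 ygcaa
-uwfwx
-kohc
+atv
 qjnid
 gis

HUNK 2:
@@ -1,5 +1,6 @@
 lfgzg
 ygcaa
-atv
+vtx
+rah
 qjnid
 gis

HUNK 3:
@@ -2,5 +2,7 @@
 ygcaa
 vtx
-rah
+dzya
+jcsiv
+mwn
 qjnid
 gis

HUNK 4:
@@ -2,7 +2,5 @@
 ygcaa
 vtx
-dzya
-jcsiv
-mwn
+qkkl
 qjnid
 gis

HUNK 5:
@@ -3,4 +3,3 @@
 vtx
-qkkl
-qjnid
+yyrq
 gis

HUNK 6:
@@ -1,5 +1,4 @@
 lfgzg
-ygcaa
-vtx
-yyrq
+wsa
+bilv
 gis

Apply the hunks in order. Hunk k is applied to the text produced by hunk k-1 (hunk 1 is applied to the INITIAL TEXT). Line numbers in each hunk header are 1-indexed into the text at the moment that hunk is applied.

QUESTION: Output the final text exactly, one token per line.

Hunk 1: at line 1 remove [uwfwx,kohc] add [atv] -> 5 lines: lfgzg ygcaa atv qjnid gis
Hunk 2: at line 1 remove [atv] add [vtx,rah] -> 6 lines: lfgzg ygcaa vtx rah qjnid gis
Hunk 3: at line 2 remove [rah] add [dzya,jcsiv,mwn] -> 8 lines: lfgzg ygcaa vtx dzya jcsiv mwn qjnid gis
Hunk 4: at line 2 remove [dzya,jcsiv,mwn] add [qkkl] -> 6 lines: lfgzg ygcaa vtx qkkl qjnid gis
Hunk 5: at line 3 remove [qkkl,qjnid] add [yyrq] -> 5 lines: lfgzg ygcaa vtx yyrq gis
Hunk 6: at line 1 remove [ygcaa,vtx,yyrq] add [wsa,bilv] -> 4 lines: lfgzg wsa bilv gis

Answer: lfgzg
wsa
bilv
gis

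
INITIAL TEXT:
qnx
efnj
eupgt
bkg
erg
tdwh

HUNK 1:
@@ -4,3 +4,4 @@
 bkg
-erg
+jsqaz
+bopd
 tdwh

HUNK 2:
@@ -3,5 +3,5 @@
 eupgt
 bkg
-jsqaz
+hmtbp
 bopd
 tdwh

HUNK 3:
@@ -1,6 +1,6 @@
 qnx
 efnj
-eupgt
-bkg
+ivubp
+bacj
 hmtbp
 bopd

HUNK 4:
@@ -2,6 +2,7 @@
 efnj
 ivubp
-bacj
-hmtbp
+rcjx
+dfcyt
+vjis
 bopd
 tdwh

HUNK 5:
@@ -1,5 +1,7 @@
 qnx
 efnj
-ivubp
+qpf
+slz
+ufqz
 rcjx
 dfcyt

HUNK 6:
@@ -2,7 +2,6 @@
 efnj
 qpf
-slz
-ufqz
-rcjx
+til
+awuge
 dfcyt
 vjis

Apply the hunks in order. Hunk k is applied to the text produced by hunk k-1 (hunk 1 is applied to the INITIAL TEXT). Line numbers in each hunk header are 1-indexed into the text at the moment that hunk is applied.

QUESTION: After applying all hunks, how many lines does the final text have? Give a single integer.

Answer: 9

Derivation:
Hunk 1: at line 4 remove [erg] add [jsqaz,bopd] -> 7 lines: qnx efnj eupgt bkg jsqaz bopd tdwh
Hunk 2: at line 3 remove [jsqaz] add [hmtbp] -> 7 lines: qnx efnj eupgt bkg hmtbp bopd tdwh
Hunk 3: at line 1 remove [eupgt,bkg] add [ivubp,bacj] -> 7 lines: qnx efnj ivubp bacj hmtbp bopd tdwh
Hunk 4: at line 2 remove [bacj,hmtbp] add [rcjx,dfcyt,vjis] -> 8 lines: qnx efnj ivubp rcjx dfcyt vjis bopd tdwh
Hunk 5: at line 1 remove [ivubp] add [qpf,slz,ufqz] -> 10 lines: qnx efnj qpf slz ufqz rcjx dfcyt vjis bopd tdwh
Hunk 6: at line 2 remove [slz,ufqz,rcjx] add [til,awuge] -> 9 lines: qnx efnj qpf til awuge dfcyt vjis bopd tdwh
Final line count: 9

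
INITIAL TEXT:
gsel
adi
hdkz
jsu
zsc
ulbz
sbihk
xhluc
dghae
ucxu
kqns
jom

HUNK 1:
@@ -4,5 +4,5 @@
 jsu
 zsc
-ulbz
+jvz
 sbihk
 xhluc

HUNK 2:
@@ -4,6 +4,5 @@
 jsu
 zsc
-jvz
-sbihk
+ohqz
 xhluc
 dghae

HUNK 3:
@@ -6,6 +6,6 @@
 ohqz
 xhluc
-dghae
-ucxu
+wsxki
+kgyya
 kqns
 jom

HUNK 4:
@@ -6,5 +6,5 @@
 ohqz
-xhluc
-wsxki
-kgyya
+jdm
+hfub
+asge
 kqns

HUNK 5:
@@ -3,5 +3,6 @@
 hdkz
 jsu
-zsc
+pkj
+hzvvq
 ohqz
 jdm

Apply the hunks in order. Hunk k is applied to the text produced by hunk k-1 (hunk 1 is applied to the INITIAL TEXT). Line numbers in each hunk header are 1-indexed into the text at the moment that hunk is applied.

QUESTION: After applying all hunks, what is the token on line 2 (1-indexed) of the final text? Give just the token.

Answer: adi

Derivation:
Hunk 1: at line 4 remove [ulbz] add [jvz] -> 12 lines: gsel adi hdkz jsu zsc jvz sbihk xhluc dghae ucxu kqns jom
Hunk 2: at line 4 remove [jvz,sbihk] add [ohqz] -> 11 lines: gsel adi hdkz jsu zsc ohqz xhluc dghae ucxu kqns jom
Hunk 3: at line 6 remove [dghae,ucxu] add [wsxki,kgyya] -> 11 lines: gsel adi hdkz jsu zsc ohqz xhluc wsxki kgyya kqns jom
Hunk 4: at line 6 remove [xhluc,wsxki,kgyya] add [jdm,hfub,asge] -> 11 lines: gsel adi hdkz jsu zsc ohqz jdm hfub asge kqns jom
Hunk 5: at line 3 remove [zsc] add [pkj,hzvvq] -> 12 lines: gsel adi hdkz jsu pkj hzvvq ohqz jdm hfub asge kqns jom
Final line 2: adi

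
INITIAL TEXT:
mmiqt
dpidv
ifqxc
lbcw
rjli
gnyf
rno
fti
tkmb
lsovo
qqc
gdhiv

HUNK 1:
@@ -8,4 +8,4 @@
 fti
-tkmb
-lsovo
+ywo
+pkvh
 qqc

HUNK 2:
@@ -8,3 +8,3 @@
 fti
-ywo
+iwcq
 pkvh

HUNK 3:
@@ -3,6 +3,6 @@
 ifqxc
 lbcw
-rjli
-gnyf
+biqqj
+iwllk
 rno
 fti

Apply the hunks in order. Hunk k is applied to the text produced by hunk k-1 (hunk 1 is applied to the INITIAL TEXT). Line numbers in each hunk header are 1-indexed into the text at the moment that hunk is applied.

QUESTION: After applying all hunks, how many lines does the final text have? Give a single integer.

Hunk 1: at line 8 remove [tkmb,lsovo] add [ywo,pkvh] -> 12 lines: mmiqt dpidv ifqxc lbcw rjli gnyf rno fti ywo pkvh qqc gdhiv
Hunk 2: at line 8 remove [ywo] add [iwcq] -> 12 lines: mmiqt dpidv ifqxc lbcw rjli gnyf rno fti iwcq pkvh qqc gdhiv
Hunk 3: at line 3 remove [rjli,gnyf] add [biqqj,iwllk] -> 12 lines: mmiqt dpidv ifqxc lbcw biqqj iwllk rno fti iwcq pkvh qqc gdhiv
Final line count: 12

Answer: 12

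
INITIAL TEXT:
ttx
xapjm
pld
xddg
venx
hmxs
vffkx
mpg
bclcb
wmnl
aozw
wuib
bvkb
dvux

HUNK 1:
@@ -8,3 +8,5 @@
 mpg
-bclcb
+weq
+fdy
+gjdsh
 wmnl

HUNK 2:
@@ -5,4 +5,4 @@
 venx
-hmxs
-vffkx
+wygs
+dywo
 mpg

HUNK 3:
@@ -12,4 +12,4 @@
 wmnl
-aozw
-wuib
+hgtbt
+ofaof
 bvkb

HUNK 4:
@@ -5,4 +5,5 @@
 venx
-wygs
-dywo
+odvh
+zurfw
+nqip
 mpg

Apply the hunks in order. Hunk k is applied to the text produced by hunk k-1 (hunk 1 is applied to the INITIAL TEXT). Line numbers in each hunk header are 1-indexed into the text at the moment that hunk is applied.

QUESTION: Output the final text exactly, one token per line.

Answer: ttx
xapjm
pld
xddg
venx
odvh
zurfw
nqip
mpg
weq
fdy
gjdsh
wmnl
hgtbt
ofaof
bvkb
dvux

Derivation:
Hunk 1: at line 8 remove [bclcb] add [weq,fdy,gjdsh] -> 16 lines: ttx xapjm pld xddg venx hmxs vffkx mpg weq fdy gjdsh wmnl aozw wuib bvkb dvux
Hunk 2: at line 5 remove [hmxs,vffkx] add [wygs,dywo] -> 16 lines: ttx xapjm pld xddg venx wygs dywo mpg weq fdy gjdsh wmnl aozw wuib bvkb dvux
Hunk 3: at line 12 remove [aozw,wuib] add [hgtbt,ofaof] -> 16 lines: ttx xapjm pld xddg venx wygs dywo mpg weq fdy gjdsh wmnl hgtbt ofaof bvkb dvux
Hunk 4: at line 5 remove [wygs,dywo] add [odvh,zurfw,nqip] -> 17 lines: ttx xapjm pld xddg venx odvh zurfw nqip mpg weq fdy gjdsh wmnl hgtbt ofaof bvkb dvux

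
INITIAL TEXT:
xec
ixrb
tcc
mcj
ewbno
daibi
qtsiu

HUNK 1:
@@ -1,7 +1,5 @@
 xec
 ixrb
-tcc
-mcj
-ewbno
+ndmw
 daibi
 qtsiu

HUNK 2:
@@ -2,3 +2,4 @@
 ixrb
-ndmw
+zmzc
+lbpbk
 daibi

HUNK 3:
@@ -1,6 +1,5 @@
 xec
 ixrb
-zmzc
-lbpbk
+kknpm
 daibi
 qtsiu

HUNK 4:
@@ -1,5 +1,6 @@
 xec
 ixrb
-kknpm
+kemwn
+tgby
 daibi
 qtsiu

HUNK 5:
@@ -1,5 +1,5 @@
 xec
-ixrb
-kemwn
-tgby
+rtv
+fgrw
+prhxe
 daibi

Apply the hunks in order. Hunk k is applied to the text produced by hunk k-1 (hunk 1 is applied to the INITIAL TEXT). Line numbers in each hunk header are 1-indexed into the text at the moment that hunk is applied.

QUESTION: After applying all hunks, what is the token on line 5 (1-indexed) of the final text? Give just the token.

Answer: daibi

Derivation:
Hunk 1: at line 1 remove [tcc,mcj,ewbno] add [ndmw] -> 5 lines: xec ixrb ndmw daibi qtsiu
Hunk 2: at line 2 remove [ndmw] add [zmzc,lbpbk] -> 6 lines: xec ixrb zmzc lbpbk daibi qtsiu
Hunk 3: at line 1 remove [zmzc,lbpbk] add [kknpm] -> 5 lines: xec ixrb kknpm daibi qtsiu
Hunk 4: at line 1 remove [kknpm] add [kemwn,tgby] -> 6 lines: xec ixrb kemwn tgby daibi qtsiu
Hunk 5: at line 1 remove [ixrb,kemwn,tgby] add [rtv,fgrw,prhxe] -> 6 lines: xec rtv fgrw prhxe daibi qtsiu
Final line 5: daibi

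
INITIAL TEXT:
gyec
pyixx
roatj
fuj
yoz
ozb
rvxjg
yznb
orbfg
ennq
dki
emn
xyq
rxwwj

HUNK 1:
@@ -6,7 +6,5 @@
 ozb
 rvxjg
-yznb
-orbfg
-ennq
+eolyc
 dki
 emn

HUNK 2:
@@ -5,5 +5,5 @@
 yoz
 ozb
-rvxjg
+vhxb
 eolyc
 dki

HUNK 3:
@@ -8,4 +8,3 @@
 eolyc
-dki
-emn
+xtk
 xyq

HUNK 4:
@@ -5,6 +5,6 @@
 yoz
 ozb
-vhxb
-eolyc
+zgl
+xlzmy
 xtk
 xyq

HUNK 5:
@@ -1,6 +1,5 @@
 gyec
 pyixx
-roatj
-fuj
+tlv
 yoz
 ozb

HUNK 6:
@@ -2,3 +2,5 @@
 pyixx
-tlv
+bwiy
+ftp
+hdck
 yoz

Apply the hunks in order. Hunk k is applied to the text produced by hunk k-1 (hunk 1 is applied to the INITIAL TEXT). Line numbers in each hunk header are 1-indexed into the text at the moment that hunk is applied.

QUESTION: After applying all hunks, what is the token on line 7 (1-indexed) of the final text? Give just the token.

Answer: ozb

Derivation:
Hunk 1: at line 6 remove [yznb,orbfg,ennq] add [eolyc] -> 12 lines: gyec pyixx roatj fuj yoz ozb rvxjg eolyc dki emn xyq rxwwj
Hunk 2: at line 5 remove [rvxjg] add [vhxb] -> 12 lines: gyec pyixx roatj fuj yoz ozb vhxb eolyc dki emn xyq rxwwj
Hunk 3: at line 8 remove [dki,emn] add [xtk] -> 11 lines: gyec pyixx roatj fuj yoz ozb vhxb eolyc xtk xyq rxwwj
Hunk 4: at line 5 remove [vhxb,eolyc] add [zgl,xlzmy] -> 11 lines: gyec pyixx roatj fuj yoz ozb zgl xlzmy xtk xyq rxwwj
Hunk 5: at line 1 remove [roatj,fuj] add [tlv] -> 10 lines: gyec pyixx tlv yoz ozb zgl xlzmy xtk xyq rxwwj
Hunk 6: at line 2 remove [tlv] add [bwiy,ftp,hdck] -> 12 lines: gyec pyixx bwiy ftp hdck yoz ozb zgl xlzmy xtk xyq rxwwj
Final line 7: ozb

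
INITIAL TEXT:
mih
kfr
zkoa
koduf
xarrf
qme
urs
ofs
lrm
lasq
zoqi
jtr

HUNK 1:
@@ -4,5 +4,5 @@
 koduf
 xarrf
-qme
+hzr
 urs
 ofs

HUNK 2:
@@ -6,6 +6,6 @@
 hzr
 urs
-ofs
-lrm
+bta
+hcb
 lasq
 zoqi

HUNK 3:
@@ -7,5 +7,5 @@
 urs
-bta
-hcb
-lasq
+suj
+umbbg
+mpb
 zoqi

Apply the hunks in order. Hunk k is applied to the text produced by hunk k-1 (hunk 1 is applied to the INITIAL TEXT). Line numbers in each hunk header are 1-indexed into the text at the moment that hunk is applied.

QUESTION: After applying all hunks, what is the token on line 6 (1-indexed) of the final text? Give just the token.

Hunk 1: at line 4 remove [qme] add [hzr] -> 12 lines: mih kfr zkoa koduf xarrf hzr urs ofs lrm lasq zoqi jtr
Hunk 2: at line 6 remove [ofs,lrm] add [bta,hcb] -> 12 lines: mih kfr zkoa koduf xarrf hzr urs bta hcb lasq zoqi jtr
Hunk 3: at line 7 remove [bta,hcb,lasq] add [suj,umbbg,mpb] -> 12 lines: mih kfr zkoa koduf xarrf hzr urs suj umbbg mpb zoqi jtr
Final line 6: hzr

Answer: hzr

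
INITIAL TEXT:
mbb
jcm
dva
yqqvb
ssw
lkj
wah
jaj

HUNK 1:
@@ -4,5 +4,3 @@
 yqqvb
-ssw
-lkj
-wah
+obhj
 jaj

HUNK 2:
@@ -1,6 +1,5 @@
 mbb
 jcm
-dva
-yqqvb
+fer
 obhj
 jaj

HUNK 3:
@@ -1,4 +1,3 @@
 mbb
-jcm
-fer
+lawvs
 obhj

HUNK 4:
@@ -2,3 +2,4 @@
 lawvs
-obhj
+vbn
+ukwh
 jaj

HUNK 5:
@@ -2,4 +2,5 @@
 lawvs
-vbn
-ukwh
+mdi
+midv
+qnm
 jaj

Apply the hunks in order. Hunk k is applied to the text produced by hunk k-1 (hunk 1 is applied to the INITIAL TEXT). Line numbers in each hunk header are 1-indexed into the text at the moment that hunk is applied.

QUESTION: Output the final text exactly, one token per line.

Answer: mbb
lawvs
mdi
midv
qnm
jaj

Derivation:
Hunk 1: at line 4 remove [ssw,lkj,wah] add [obhj] -> 6 lines: mbb jcm dva yqqvb obhj jaj
Hunk 2: at line 1 remove [dva,yqqvb] add [fer] -> 5 lines: mbb jcm fer obhj jaj
Hunk 3: at line 1 remove [jcm,fer] add [lawvs] -> 4 lines: mbb lawvs obhj jaj
Hunk 4: at line 2 remove [obhj] add [vbn,ukwh] -> 5 lines: mbb lawvs vbn ukwh jaj
Hunk 5: at line 2 remove [vbn,ukwh] add [mdi,midv,qnm] -> 6 lines: mbb lawvs mdi midv qnm jaj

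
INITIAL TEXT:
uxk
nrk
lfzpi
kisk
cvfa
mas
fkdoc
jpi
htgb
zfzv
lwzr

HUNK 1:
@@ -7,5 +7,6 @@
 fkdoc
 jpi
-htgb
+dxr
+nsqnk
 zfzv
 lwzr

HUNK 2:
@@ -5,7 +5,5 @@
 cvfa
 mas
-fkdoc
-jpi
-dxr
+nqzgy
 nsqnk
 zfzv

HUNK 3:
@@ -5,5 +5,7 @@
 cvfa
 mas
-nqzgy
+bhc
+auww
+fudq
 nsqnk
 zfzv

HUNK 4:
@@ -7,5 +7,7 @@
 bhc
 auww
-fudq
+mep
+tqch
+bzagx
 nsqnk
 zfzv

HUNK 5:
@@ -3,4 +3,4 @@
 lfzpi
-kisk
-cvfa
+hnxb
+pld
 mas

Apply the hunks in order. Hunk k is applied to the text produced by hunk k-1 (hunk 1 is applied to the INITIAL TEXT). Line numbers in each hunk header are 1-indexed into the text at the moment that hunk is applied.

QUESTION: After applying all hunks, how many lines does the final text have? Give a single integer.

Hunk 1: at line 7 remove [htgb] add [dxr,nsqnk] -> 12 lines: uxk nrk lfzpi kisk cvfa mas fkdoc jpi dxr nsqnk zfzv lwzr
Hunk 2: at line 5 remove [fkdoc,jpi,dxr] add [nqzgy] -> 10 lines: uxk nrk lfzpi kisk cvfa mas nqzgy nsqnk zfzv lwzr
Hunk 3: at line 5 remove [nqzgy] add [bhc,auww,fudq] -> 12 lines: uxk nrk lfzpi kisk cvfa mas bhc auww fudq nsqnk zfzv lwzr
Hunk 4: at line 7 remove [fudq] add [mep,tqch,bzagx] -> 14 lines: uxk nrk lfzpi kisk cvfa mas bhc auww mep tqch bzagx nsqnk zfzv lwzr
Hunk 5: at line 3 remove [kisk,cvfa] add [hnxb,pld] -> 14 lines: uxk nrk lfzpi hnxb pld mas bhc auww mep tqch bzagx nsqnk zfzv lwzr
Final line count: 14

Answer: 14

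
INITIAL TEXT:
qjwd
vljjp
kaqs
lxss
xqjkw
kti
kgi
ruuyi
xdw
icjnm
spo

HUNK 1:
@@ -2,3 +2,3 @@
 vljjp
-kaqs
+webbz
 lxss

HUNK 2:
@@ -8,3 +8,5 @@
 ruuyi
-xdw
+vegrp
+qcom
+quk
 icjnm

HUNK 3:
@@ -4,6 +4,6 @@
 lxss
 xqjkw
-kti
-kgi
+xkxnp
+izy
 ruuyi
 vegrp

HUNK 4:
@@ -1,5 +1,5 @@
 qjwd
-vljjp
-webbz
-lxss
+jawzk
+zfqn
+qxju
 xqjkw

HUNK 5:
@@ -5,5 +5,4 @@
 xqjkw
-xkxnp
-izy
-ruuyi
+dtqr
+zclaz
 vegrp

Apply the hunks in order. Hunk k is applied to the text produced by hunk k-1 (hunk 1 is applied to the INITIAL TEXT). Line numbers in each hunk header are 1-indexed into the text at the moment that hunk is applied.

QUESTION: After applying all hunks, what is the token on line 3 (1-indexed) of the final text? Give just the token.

Hunk 1: at line 2 remove [kaqs] add [webbz] -> 11 lines: qjwd vljjp webbz lxss xqjkw kti kgi ruuyi xdw icjnm spo
Hunk 2: at line 8 remove [xdw] add [vegrp,qcom,quk] -> 13 lines: qjwd vljjp webbz lxss xqjkw kti kgi ruuyi vegrp qcom quk icjnm spo
Hunk 3: at line 4 remove [kti,kgi] add [xkxnp,izy] -> 13 lines: qjwd vljjp webbz lxss xqjkw xkxnp izy ruuyi vegrp qcom quk icjnm spo
Hunk 4: at line 1 remove [vljjp,webbz,lxss] add [jawzk,zfqn,qxju] -> 13 lines: qjwd jawzk zfqn qxju xqjkw xkxnp izy ruuyi vegrp qcom quk icjnm spo
Hunk 5: at line 5 remove [xkxnp,izy,ruuyi] add [dtqr,zclaz] -> 12 lines: qjwd jawzk zfqn qxju xqjkw dtqr zclaz vegrp qcom quk icjnm spo
Final line 3: zfqn

Answer: zfqn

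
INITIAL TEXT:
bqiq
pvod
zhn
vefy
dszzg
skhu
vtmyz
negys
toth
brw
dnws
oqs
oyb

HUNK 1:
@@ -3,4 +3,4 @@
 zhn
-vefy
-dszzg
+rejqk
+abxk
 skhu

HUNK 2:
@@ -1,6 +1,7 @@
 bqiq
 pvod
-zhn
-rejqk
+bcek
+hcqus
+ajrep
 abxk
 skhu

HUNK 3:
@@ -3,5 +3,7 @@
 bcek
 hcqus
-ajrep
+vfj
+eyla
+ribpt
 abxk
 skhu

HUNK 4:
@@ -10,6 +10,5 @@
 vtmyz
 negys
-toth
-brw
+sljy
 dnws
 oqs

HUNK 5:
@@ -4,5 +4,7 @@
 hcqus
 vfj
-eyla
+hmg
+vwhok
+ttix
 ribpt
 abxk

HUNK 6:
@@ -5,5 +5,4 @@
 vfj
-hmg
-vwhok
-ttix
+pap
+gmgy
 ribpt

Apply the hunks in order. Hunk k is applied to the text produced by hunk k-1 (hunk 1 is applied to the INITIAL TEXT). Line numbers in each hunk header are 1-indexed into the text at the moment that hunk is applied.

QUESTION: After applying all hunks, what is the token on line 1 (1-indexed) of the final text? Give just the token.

Answer: bqiq

Derivation:
Hunk 1: at line 3 remove [vefy,dszzg] add [rejqk,abxk] -> 13 lines: bqiq pvod zhn rejqk abxk skhu vtmyz negys toth brw dnws oqs oyb
Hunk 2: at line 1 remove [zhn,rejqk] add [bcek,hcqus,ajrep] -> 14 lines: bqiq pvod bcek hcqus ajrep abxk skhu vtmyz negys toth brw dnws oqs oyb
Hunk 3: at line 3 remove [ajrep] add [vfj,eyla,ribpt] -> 16 lines: bqiq pvod bcek hcqus vfj eyla ribpt abxk skhu vtmyz negys toth brw dnws oqs oyb
Hunk 4: at line 10 remove [toth,brw] add [sljy] -> 15 lines: bqiq pvod bcek hcqus vfj eyla ribpt abxk skhu vtmyz negys sljy dnws oqs oyb
Hunk 5: at line 4 remove [eyla] add [hmg,vwhok,ttix] -> 17 lines: bqiq pvod bcek hcqus vfj hmg vwhok ttix ribpt abxk skhu vtmyz negys sljy dnws oqs oyb
Hunk 6: at line 5 remove [hmg,vwhok,ttix] add [pap,gmgy] -> 16 lines: bqiq pvod bcek hcqus vfj pap gmgy ribpt abxk skhu vtmyz negys sljy dnws oqs oyb
Final line 1: bqiq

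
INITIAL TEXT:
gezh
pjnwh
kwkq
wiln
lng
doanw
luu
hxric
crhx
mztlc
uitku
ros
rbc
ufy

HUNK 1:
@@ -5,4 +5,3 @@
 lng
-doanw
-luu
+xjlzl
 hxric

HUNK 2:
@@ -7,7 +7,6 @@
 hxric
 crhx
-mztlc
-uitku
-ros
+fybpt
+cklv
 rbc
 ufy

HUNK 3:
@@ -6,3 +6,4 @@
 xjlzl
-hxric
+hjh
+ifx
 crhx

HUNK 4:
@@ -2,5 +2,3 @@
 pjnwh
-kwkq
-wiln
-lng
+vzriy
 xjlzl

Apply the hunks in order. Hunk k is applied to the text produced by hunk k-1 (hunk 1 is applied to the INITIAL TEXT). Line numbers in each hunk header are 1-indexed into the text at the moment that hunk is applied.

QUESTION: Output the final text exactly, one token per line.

Answer: gezh
pjnwh
vzriy
xjlzl
hjh
ifx
crhx
fybpt
cklv
rbc
ufy

Derivation:
Hunk 1: at line 5 remove [doanw,luu] add [xjlzl] -> 13 lines: gezh pjnwh kwkq wiln lng xjlzl hxric crhx mztlc uitku ros rbc ufy
Hunk 2: at line 7 remove [mztlc,uitku,ros] add [fybpt,cklv] -> 12 lines: gezh pjnwh kwkq wiln lng xjlzl hxric crhx fybpt cklv rbc ufy
Hunk 3: at line 6 remove [hxric] add [hjh,ifx] -> 13 lines: gezh pjnwh kwkq wiln lng xjlzl hjh ifx crhx fybpt cklv rbc ufy
Hunk 4: at line 2 remove [kwkq,wiln,lng] add [vzriy] -> 11 lines: gezh pjnwh vzriy xjlzl hjh ifx crhx fybpt cklv rbc ufy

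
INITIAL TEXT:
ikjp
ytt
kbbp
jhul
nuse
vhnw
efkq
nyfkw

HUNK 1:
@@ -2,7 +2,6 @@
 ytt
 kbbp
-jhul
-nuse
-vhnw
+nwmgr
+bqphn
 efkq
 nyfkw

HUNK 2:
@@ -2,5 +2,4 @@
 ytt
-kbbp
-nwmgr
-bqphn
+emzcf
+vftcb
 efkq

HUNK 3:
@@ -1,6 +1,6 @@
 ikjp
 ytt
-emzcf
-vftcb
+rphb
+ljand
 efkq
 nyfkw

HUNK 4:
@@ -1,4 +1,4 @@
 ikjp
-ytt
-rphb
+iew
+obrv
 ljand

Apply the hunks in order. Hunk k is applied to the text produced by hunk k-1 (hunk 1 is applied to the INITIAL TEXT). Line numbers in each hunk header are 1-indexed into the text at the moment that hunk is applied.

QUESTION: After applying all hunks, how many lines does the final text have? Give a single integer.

Hunk 1: at line 2 remove [jhul,nuse,vhnw] add [nwmgr,bqphn] -> 7 lines: ikjp ytt kbbp nwmgr bqphn efkq nyfkw
Hunk 2: at line 2 remove [kbbp,nwmgr,bqphn] add [emzcf,vftcb] -> 6 lines: ikjp ytt emzcf vftcb efkq nyfkw
Hunk 3: at line 1 remove [emzcf,vftcb] add [rphb,ljand] -> 6 lines: ikjp ytt rphb ljand efkq nyfkw
Hunk 4: at line 1 remove [ytt,rphb] add [iew,obrv] -> 6 lines: ikjp iew obrv ljand efkq nyfkw
Final line count: 6

Answer: 6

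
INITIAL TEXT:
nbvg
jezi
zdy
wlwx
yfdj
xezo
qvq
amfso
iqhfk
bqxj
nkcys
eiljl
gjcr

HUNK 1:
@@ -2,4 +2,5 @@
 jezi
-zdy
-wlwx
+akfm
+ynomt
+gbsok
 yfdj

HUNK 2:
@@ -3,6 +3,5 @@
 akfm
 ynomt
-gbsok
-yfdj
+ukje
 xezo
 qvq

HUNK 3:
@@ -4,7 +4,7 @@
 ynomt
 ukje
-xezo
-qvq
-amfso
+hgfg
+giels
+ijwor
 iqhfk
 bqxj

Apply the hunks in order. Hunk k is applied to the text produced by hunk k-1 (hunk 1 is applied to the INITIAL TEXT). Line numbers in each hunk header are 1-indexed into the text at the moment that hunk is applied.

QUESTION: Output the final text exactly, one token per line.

Hunk 1: at line 2 remove [zdy,wlwx] add [akfm,ynomt,gbsok] -> 14 lines: nbvg jezi akfm ynomt gbsok yfdj xezo qvq amfso iqhfk bqxj nkcys eiljl gjcr
Hunk 2: at line 3 remove [gbsok,yfdj] add [ukje] -> 13 lines: nbvg jezi akfm ynomt ukje xezo qvq amfso iqhfk bqxj nkcys eiljl gjcr
Hunk 3: at line 4 remove [xezo,qvq,amfso] add [hgfg,giels,ijwor] -> 13 lines: nbvg jezi akfm ynomt ukje hgfg giels ijwor iqhfk bqxj nkcys eiljl gjcr

Answer: nbvg
jezi
akfm
ynomt
ukje
hgfg
giels
ijwor
iqhfk
bqxj
nkcys
eiljl
gjcr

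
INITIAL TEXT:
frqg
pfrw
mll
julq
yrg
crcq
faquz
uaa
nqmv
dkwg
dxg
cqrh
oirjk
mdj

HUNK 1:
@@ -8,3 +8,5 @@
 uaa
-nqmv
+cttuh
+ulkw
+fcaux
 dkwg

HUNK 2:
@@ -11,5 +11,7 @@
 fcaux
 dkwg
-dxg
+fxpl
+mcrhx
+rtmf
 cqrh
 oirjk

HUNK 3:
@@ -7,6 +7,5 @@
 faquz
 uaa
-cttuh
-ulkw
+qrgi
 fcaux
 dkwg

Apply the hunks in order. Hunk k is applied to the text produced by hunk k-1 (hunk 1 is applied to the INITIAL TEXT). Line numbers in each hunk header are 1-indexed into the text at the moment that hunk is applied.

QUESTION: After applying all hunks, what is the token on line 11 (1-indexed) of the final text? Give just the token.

Hunk 1: at line 8 remove [nqmv] add [cttuh,ulkw,fcaux] -> 16 lines: frqg pfrw mll julq yrg crcq faquz uaa cttuh ulkw fcaux dkwg dxg cqrh oirjk mdj
Hunk 2: at line 11 remove [dxg] add [fxpl,mcrhx,rtmf] -> 18 lines: frqg pfrw mll julq yrg crcq faquz uaa cttuh ulkw fcaux dkwg fxpl mcrhx rtmf cqrh oirjk mdj
Hunk 3: at line 7 remove [cttuh,ulkw] add [qrgi] -> 17 lines: frqg pfrw mll julq yrg crcq faquz uaa qrgi fcaux dkwg fxpl mcrhx rtmf cqrh oirjk mdj
Final line 11: dkwg

Answer: dkwg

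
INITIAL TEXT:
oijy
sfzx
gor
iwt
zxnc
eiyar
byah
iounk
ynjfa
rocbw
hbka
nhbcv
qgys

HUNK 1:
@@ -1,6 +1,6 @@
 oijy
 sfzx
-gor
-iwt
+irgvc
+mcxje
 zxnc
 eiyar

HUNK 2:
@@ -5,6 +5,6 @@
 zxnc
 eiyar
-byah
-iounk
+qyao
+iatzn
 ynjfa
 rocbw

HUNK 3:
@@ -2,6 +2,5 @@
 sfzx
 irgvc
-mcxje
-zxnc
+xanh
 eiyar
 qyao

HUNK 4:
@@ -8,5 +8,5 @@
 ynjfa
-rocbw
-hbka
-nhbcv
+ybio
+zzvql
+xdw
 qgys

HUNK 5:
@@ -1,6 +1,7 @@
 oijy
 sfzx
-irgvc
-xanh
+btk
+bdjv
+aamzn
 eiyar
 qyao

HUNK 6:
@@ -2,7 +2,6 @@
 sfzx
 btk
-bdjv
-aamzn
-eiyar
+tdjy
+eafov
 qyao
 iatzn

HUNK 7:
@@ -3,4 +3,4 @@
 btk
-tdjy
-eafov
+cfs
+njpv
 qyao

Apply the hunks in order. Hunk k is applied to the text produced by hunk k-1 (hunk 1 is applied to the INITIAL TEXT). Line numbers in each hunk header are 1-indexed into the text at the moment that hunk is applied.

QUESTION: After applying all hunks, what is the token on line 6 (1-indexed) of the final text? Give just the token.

Hunk 1: at line 1 remove [gor,iwt] add [irgvc,mcxje] -> 13 lines: oijy sfzx irgvc mcxje zxnc eiyar byah iounk ynjfa rocbw hbka nhbcv qgys
Hunk 2: at line 5 remove [byah,iounk] add [qyao,iatzn] -> 13 lines: oijy sfzx irgvc mcxje zxnc eiyar qyao iatzn ynjfa rocbw hbka nhbcv qgys
Hunk 3: at line 2 remove [mcxje,zxnc] add [xanh] -> 12 lines: oijy sfzx irgvc xanh eiyar qyao iatzn ynjfa rocbw hbka nhbcv qgys
Hunk 4: at line 8 remove [rocbw,hbka,nhbcv] add [ybio,zzvql,xdw] -> 12 lines: oijy sfzx irgvc xanh eiyar qyao iatzn ynjfa ybio zzvql xdw qgys
Hunk 5: at line 1 remove [irgvc,xanh] add [btk,bdjv,aamzn] -> 13 lines: oijy sfzx btk bdjv aamzn eiyar qyao iatzn ynjfa ybio zzvql xdw qgys
Hunk 6: at line 2 remove [bdjv,aamzn,eiyar] add [tdjy,eafov] -> 12 lines: oijy sfzx btk tdjy eafov qyao iatzn ynjfa ybio zzvql xdw qgys
Hunk 7: at line 3 remove [tdjy,eafov] add [cfs,njpv] -> 12 lines: oijy sfzx btk cfs njpv qyao iatzn ynjfa ybio zzvql xdw qgys
Final line 6: qyao

Answer: qyao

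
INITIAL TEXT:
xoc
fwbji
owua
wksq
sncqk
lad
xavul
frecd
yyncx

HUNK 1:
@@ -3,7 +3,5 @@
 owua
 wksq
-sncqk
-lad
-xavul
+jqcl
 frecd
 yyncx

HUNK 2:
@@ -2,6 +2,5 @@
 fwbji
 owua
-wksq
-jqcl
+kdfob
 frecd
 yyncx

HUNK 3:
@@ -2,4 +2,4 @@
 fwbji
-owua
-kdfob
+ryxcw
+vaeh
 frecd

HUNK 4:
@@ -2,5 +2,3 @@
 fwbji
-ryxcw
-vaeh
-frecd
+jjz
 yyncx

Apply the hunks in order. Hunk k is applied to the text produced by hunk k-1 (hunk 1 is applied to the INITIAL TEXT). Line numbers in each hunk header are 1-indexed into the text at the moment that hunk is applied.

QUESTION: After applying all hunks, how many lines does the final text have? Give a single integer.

Answer: 4

Derivation:
Hunk 1: at line 3 remove [sncqk,lad,xavul] add [jqcl] -> 7 lines: xoc fwbji owua wksq jqcl frecd yyncx
Hunk 2: at line 2 remove [wksq,jqcl] add [kdfob] -> 6 lines: xoc fwbji owua kdfob frecd yyncx
Hunk 3: at line 2 remove [owua,kdfob] add [ryxcw,vaeh] -> 6 lines: xoc fwbji ryxcw vaeh frecd yyncx
Hunk 4: at line 2 remove [ryxcw,vaeh,frecd] add [jjz] -> 4 lines: xoc fwbji jjz yyncx
Final line count: 4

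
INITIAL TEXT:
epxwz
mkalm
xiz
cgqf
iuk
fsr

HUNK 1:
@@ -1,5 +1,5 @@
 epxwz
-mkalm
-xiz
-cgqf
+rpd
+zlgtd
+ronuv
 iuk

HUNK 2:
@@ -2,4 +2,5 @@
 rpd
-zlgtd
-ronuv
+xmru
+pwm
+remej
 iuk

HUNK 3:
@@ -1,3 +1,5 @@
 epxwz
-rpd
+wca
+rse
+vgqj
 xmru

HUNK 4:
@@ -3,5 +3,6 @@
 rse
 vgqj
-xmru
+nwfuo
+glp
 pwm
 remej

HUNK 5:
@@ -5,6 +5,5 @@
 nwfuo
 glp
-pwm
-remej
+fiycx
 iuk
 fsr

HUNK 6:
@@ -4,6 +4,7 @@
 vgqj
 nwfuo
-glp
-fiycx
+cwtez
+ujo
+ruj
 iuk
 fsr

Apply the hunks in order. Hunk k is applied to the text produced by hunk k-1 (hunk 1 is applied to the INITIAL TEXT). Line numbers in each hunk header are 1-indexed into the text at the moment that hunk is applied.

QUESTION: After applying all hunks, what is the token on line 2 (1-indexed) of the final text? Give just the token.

Hunk 1: at line 1 remove [mkalm,xiz,cgqf] add [rpd,zlgtd,ronuv] -> 6 lines: epxwz rpd zlgtd ronuv iuk fsr
Hunk 2: at line 2 remove [zlgtd,ronuv] add [xmru,pwm,remej] -> 7 lines: epxwz rpd xmru pwm remej iuk fsr
Hunk 3: at line 1 remove [rpd] add [wca,rse,vgqj] -> 9 lines: epxwz wca rse vgqj xmru pwm remej iuk fsr
Hunk 4: at line 3 remove [xmru] add [nwfuo,glp] -> 10 lines: epxwz wca rse vgqj nwfuo glp pwm remej iuk fsr
Hunk 5: at line 5 remove [pwm,remej] add [fiycx] -> 9 lines: epxwz wca rse vgqj nwfuo glp fiycx iuk fsr
Hunk 6: at line 4 remove [glp,fiycx] add [cwtez,ujo,ruj] -> 10 lines: epxwz wca rse vgqj nwfuo cwtez ujo ruj iuk fsr
Final line 2: wca

Answer: wca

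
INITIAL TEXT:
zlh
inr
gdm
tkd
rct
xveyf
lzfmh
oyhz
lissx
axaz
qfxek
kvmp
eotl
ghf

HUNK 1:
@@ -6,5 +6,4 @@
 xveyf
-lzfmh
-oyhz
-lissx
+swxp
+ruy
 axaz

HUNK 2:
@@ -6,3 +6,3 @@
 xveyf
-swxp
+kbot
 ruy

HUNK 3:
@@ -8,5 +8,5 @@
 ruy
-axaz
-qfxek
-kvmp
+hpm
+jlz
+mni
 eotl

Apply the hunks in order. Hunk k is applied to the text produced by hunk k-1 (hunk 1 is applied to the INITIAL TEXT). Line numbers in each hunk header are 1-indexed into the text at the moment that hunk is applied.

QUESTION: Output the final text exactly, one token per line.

Answer: zlh
inr
gdm
tkd
rct
xveyf
kbot
ruy
hpm
jlz
mni
eotl
ghf

Derivation:
Hunk 1: at line 6 remove [lzfmh,oyhz,lissx] add [swxp,ruy] -> 13 lines: zlh inr gdm tkd rct xveyf swxp ruy axaz qfxek kvmp eotl ghf
Hunk 2: at line 6 remove [swxp] add [kbot] -> 13 lines: zlh inr gdm tkd rct xveyf kbot ruy axaz qfxek kvmp eotl ghf
Hunk 3: at line 8 remove [axaz,qfxek,kvmp] add [hpm,jlz,mni] -> 13 lines: zlh inr gdm tkd rct xveyf kbot ruy hpm jlz mni eotl ghf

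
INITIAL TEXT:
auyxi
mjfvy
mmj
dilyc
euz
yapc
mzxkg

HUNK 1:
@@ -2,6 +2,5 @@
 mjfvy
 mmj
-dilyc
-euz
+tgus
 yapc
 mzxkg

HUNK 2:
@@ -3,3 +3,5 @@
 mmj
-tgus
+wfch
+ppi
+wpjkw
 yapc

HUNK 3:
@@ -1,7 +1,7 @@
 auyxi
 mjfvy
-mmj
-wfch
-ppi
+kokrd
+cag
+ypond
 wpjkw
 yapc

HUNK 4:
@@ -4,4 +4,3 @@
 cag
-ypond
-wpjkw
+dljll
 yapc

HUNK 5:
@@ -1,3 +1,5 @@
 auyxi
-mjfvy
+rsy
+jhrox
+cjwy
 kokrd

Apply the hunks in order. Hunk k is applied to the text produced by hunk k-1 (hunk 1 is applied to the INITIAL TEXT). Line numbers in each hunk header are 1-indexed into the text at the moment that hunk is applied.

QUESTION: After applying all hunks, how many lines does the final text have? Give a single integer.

Answer: 9

Derivation:
Hunk 1: at line 2 remove [dilyc,euz] add [tgus] -> 6 lines: auyxi mjfvy mmj tgus yapc mzxkg
Hunk 2: at line 3 remove [tgus] add [wfch,ppi,wpjkw] -> 8 lines: auyxi mjfvy mmj wfch ppi wpjkw yapc mzxkg
Hunk 3: at line 1 remove [mmj,wfch,ppi] add [kokrd,cag,ypond] -> 8 lines: auyxi mjfvy kokrd cag ypond wpjkw yapc mzxkg
Hunk 4: at line 4 remove [ypond,wpjkw] add [dljll] -> 7 lines: auyxi mjfvy kokrd cag dljll yapc mzxkg
Hunk 5: at line 1 remove [mjfvy] add [rsy,jhrox,cjwy] -> 9 lines: auyxi rsy jhrox cjwy kokrd cag dljll yapc mzxkg
Final line count: 9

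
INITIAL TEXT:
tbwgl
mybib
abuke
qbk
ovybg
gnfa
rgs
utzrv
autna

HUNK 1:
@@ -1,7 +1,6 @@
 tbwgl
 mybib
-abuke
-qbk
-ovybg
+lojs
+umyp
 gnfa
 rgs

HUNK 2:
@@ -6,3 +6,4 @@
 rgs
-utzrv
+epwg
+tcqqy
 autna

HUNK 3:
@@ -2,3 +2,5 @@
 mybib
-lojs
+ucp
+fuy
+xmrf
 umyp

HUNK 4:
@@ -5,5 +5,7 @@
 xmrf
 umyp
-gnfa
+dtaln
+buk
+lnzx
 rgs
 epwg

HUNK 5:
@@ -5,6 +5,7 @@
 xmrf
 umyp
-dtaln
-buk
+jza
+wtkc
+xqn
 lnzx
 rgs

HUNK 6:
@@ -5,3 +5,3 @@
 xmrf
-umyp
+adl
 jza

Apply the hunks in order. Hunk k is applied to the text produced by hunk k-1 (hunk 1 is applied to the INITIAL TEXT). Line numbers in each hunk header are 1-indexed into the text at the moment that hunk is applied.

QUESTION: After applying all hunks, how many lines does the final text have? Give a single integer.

Answer: 14

Derivation:
Hunk 1: at line 1 remove [abuke,qbk,ovybg] add [lojs,umyp] -> 8 lines: tbwgl mybib lojs umyp gnfa rgs utzrv autna
Hunk 2: at line 6 remove [utzrv] add [epwg,tcqqy] -> 9 lines: tbwgl mybib lojs umyp gnfa rgs epwg tcqqy autna
Hunk 3: at line 2 remove [lojs] add [ucp,fuy,xmrf] -> 11 lines: tbwgl mybib ucp fuy xmrf umyp gnfa rgs epwg tcqqy autna
Hunk 4: at line 5 remove [gnfa] add [dtaln,buk,lnzx] -> 13 lines: tbwgl mybib ucp fuy xmrf umyp dtaln buk lnzx rgs epwg tcqqy autna
Hunk 5: at line 5 remove [dtaln,buk] add [jza,wtkc,xqn] -> 14 lines: tbwgl mybib ucp fuy xmrf umyp jza wtkc xqn lnzx rgs epwg tcqqy autna
Hunk 6: at line 5 remove [umyp] add [adl] -> 14 lines: tbwgl mybib ucp fuy xmrf adl jza wtkc xqn lnzx rgs epwg tcqqy autna
Final line count: 14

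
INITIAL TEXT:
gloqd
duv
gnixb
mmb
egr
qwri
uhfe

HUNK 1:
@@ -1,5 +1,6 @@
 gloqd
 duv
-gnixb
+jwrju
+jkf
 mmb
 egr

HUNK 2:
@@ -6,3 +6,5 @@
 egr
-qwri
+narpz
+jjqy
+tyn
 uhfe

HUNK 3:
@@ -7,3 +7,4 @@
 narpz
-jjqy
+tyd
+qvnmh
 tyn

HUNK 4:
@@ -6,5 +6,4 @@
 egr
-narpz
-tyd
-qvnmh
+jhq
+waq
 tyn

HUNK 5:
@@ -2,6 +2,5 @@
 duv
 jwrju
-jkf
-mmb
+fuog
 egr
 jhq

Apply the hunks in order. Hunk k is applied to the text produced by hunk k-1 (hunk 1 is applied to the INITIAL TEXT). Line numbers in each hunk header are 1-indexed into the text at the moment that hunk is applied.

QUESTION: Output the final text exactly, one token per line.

Hunk 1: at line 1 remove [gnixb] add [jwrju,jkf] -> 8 lines: gloqd duv jwrju jkf mmb egr qwri uhfe
Hunk 2: at line 6 remove [qwri] add [narpz,jjqy,tyn] -> 10 lines: gloqd duv jwrju jkf mmb egr narpz jjqy tyn uhfe
Hunk 3: at line 7 remove [jjqy] add [tyd,qvnmh] -> 11 lines: gloqd duv jwrju jkf mmb egr narpz tyd qvnmh tyn uhfe
Hunk 4: at line 6 remove [narpz,tyd,qvnmh] add [jhq,waq] -> 10 lines: gloqd duv jwrju jkf mmb egr jhq waq tyn uhfe
Hunk 5: at line 2 remove [jkf,mmb] add [fuog] -> 9 lines: gloqd duv jwrju fuog egr jhq waq tyn uhfe

Answer: gloqd
duv
jwrju
fuog
egr
jhq
waq
tyn
uhfe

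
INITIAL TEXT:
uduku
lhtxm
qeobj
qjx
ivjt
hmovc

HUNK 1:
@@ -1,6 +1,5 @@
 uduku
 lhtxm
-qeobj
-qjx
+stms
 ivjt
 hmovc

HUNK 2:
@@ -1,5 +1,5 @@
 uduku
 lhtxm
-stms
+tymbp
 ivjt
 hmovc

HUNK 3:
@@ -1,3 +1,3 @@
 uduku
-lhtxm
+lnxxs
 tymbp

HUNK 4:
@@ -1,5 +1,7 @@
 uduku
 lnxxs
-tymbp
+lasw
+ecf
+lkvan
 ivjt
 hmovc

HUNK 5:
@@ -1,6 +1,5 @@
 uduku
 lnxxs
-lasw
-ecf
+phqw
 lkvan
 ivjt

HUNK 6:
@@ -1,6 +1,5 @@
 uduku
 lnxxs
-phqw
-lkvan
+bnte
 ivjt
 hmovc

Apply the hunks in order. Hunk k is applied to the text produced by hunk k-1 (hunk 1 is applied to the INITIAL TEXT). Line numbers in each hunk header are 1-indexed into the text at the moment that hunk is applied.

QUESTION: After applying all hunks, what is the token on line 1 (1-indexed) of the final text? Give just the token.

Hunk 1: at line 1 remove [qeobj,qjx] add [stms] -> 5 lines: uduku lhtxm stms ivjt hmovc
Hunk 2: at line 1 remove [stms] add [tymbp] -> 5 lines: uduku lhtxm tymbp ivjt hmovc
Hunk 3: at line 1 remove [lhtxm] add [lnxxs] -> 5 lines: uduku lnxxs tymbp ivjt hmovc
Hunk 4: at line 1 remove [tymbp] add [lasw,ecf,lkvan] -> 7 lines: uduku lnxxs lasw ecf lkvan ivjt hmovc
Hunk 5: at line 1 remove [lasw,ecf] add [phqw] -> 6 lines: uduku lnxxs phqw lkvan ivjt hmovc
Hunk 6: at line 1 remove [phqw,lkvan] add [bnte] -> 5 lines: uduku lnxxs bnte ivjt hmovc
Final line 1: uduku

Answer: uduku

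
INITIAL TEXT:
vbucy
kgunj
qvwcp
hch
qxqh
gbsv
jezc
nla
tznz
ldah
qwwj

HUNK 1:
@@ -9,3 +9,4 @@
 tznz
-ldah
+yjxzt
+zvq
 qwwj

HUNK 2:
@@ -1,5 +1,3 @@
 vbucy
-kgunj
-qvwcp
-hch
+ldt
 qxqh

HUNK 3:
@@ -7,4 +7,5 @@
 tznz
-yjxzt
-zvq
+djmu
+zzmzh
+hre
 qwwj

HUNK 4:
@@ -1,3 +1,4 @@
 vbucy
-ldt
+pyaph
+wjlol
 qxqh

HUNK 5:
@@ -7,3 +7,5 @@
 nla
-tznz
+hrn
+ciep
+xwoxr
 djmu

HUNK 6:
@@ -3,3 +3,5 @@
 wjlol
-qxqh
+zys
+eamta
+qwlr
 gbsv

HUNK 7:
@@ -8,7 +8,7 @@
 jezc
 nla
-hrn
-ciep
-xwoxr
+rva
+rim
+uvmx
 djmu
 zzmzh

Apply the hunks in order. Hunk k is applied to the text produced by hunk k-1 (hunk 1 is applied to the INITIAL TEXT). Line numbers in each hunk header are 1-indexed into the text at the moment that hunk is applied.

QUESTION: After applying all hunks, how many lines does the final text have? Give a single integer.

Answer: 16

Derivation:
Hunk 1: at line 9 remove [ldah] add [yjxzt,zvq] -> 12 lines: vbucy kgunj qvwcp hch qxqh gbsv jezc nla tznz yjxzt zvq qwwj
Hunk 2: at line 1 remove [kgunj,qvwcp,hch] add [ldt] -> 10 lines: vbucy ldt qxqh gbsv jezc nla tznz yjxzt zvq qwwj
Hunk 3: at line 7 remove [yjxzt,zvq] add [djmu,zzmzh,hre] -> 11 lines: vbucy ldt qxqh gbsv jezc nla tznz djmu zzmzh hre qwwj
Hunk 4: at line 1 remove [ldt] add [pyaph,wjlol] -> 12 lines: vbucy pyaph wjlol qxqh gbsv jezc nla tznz djmu zzmzh hre qwwj
Hunk 5: at line 7 remove [tznz] add [hrn,ciep,xwoxr] -> 14 lines: vbucy pyaph wjlol qxqh gbsv jezc nla hrn ciep xwoxr djmu zzmzh hre qwwj
Hunk 6: at line 3 remove [qxqh] add [zys,eamta,qwlr] -> 16 lines: vbucy pyaph wjlol zys eamta qwlr gbsv jezc nla hrn ciep xwoxr djmu zzmzh hre qwwj
Hunk 7: at line 8 remove [hrn,ciep,xwoxr] add [rva,rim,uvmx] -> 16 lines: vbucy pyaph wjlol zys eamta qwlr gbsv jezc nla rva rim uvmx djmu zzmzh hre qwwj
Final line count: 16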